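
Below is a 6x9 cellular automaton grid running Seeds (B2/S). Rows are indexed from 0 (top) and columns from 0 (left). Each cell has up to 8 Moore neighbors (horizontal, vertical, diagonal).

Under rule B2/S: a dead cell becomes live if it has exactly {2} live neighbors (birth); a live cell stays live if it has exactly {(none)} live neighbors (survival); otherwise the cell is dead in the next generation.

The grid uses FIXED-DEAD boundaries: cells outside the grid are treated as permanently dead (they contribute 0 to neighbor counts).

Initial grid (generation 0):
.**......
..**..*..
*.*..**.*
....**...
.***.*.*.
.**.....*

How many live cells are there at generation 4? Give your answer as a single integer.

Answer: 13

Derivation:
Simulating step by step:
Generation 0 (given above): 20 live cells
Generation 1: 10 live cells
.........
*...*....
.........
*.......*
*.......*
*...*.**.
Generation 2: 9 live cells
.........
.........
**.......
.*.....*.
.....**..
.*...*..*
Generation 3: 12 live cells
.........
**.......
..*......
..*..*...
***.*...*
....*..*.
Generation 4: 13 live cells
**.......
..*......
*..*.....
*...*....
......**.
*.*..*..*
Population at generation 4: 13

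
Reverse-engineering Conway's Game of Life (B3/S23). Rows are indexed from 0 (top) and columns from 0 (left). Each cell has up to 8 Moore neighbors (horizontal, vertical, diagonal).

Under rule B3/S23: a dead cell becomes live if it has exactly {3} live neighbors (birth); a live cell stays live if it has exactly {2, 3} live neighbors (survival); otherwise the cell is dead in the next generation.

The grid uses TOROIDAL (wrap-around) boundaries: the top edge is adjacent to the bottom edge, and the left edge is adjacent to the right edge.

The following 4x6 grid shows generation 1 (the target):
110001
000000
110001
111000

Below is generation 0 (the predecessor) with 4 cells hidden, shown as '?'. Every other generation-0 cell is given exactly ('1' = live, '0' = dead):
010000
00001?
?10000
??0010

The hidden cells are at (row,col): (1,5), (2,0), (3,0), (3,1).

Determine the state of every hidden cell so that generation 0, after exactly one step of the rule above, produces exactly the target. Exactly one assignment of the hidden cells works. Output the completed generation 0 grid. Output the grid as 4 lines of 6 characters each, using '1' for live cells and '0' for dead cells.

Answer: 010000
000010
010000
110010

Derivation:
Hidden generation-0 cells (in order): (1,5), (2,0), (3,0), (3,1).
A hidden cell only influences target cells in its own 3x3 neighborhood. Try each of the 2^4 = 16 assignments, step the completed generation 0 forward once under B3/S23, and compare with the target:
  (1,5)=0 (2,0)=0 (3,0)=0 (3,1)=0 -> step gives (0,0)='0' but target has '1' -> reject
  (1,5)=0 (2,0)=0 (3,0)=0 (3,1)=1 -> step gives (0,0)='0' but target has '1' -> reject
  (1,5)=0 (2,0)=0 (3,0)=1 (3,1)=0 -> step gives (0,0)='0' but target has '1' -> reject
  (1,5)=0 (2,0)=0 (3,0)=1 (3,1)=1 -> step reproduces the target at every cell -> ACCEPT
  (1,5)=0 (2,0)=1 (3,0)=0 (3,1)=0 -> step gives (0,0)='0' but target has '1' -> reject
  (1,5)=0 (2,0)=1 (3,0)=0 (3,1)=1 -> step gives (0,0)='0' but target has '1' -> reject
  (1,5)=0 (2,0)=1 (3,0)=1 (3,1)=0 -> step gives (0,0)='0' but target has '1' -> reject
  (1,5)=0 (2,0)=1 (3,0)=1 (3,1)=1 -> step gives (1,0)='1' but target has '0' -> reject
  (1,5)=1 (2,0)=0 (3,0)=0 (3,1)=0 -> step gives (0,0)='0' but target has '1' -> reject
  (1,5)=1 (2,0)=0 (3,0)=0 (3,1)=1 -> step gives (0,1)='0' but target has '1' -> reject
  (1,5)=1 (2,0)=0 (3,0)=1 (3,1)=0 -> step gives (0,1)='0' but target has '1' -> reject
  (1,5)=1 (2,0)=0 (3,0)=1 (3,1)=1 -> step gives (0,0)='0' but target has '1' -> reject
  (1,5)=1 (2,0)=1 (3,0)=0 (3,1)=0 -> step gives (0,0)='0' but target has '1' -> reject
  (1,5)=1 (2,0)=1 (3,0)=0 (3,1)=1 -> step gives (0,1)='0' but target has '1' -> reject
  (1,5)=1 (2,0)=1 (3,0)=1 (3,1)=0 -> step gives (0,1)='0' but target has '1' -> reject
  (1,5)=1 (2,0)=1 (3,0)=1 (3,1)=1 -> step gives (0,0)='0' but target has '1' -> reject
Unique solution: (1,5)=dead, (2,0)=dead, (3,0)=live, (3,1)=live.
Check: live-neighbor counts of every cell in the completed generation 0:
322223
222101
322223
333102
Applying B3/S23 to generation 0 with these counts gives:
110001
000000
110001
111000
which matches the target exactly.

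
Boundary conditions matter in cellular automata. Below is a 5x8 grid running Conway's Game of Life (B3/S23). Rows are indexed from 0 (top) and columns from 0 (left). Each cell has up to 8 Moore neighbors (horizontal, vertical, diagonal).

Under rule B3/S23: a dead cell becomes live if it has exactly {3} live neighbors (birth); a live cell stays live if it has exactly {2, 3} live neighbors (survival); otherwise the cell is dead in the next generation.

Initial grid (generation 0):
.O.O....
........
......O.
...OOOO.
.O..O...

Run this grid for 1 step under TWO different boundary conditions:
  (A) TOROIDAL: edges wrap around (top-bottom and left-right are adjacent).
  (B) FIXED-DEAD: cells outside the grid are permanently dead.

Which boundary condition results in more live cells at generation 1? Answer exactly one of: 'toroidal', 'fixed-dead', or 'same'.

Under TOROIDAL boundary, generation 1:
..O.....
........
....O.O.
...OO.O.
........
Population = 6

Under FIXED-DEAD boundary, generation 1:
........
........
....O.O.
...OO.O.
...OO...
Population = 7

Comparison: toroidal=6, fixed-dead=7 -> fixed-dead

Answer: fixed-dead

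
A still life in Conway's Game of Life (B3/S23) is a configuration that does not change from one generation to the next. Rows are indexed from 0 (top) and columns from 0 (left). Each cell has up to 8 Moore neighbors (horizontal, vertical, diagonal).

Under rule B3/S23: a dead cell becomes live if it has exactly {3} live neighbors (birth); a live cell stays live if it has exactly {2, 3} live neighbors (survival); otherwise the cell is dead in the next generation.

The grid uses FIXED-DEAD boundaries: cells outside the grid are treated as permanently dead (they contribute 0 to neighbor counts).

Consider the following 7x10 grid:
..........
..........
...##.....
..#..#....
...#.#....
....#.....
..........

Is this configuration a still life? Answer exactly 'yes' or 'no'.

Compute generation 1 and compare to generation 0 (given above):
Generation 1:
..........
..........
...##.....
..#..#....
...#.#....
....#.....
..........
The grids are IDENTICAL -> still life.

Answer: yes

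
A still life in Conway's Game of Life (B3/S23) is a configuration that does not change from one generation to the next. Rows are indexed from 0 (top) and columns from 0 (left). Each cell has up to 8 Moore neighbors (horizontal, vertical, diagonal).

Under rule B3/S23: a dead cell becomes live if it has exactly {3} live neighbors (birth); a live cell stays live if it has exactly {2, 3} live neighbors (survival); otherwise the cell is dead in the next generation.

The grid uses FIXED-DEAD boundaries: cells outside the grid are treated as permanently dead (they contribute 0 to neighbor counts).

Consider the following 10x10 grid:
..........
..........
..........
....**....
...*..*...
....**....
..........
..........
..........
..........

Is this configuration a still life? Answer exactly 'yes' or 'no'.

Compute generation 1 and compare to generation 0 (given above):
Generation 1:
..........
..........
..........
....**....
...*..*...
....**....
..........
..........
..........
..........
The grids are IDENTICAL -> still life.

Answer: yes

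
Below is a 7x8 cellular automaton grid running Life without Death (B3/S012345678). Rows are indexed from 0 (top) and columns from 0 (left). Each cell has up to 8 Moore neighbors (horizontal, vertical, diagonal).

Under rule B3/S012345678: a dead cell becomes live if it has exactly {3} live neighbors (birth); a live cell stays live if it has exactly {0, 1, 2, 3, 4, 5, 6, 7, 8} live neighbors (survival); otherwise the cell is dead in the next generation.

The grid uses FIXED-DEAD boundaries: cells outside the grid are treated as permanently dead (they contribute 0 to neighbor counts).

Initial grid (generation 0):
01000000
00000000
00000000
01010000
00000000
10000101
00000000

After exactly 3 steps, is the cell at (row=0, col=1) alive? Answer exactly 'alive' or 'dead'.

Answer: alive

Derivation:
Simulating step by step:
Generation 0 (given above): 6 live cells
Generation 1: 6 live cells
01000000
00000000
00000000
01010000
00000000
10000101
00000000
Generation 2: 6 live cells
01000000
00000000
00000000
01010000
00000000
10000101
00000000
Generation 3: 6 live cells
01000000
00000000
00000000
01010000
00000000
10000101
00000000

Cell (0,1) at generation 3: 1 -> alive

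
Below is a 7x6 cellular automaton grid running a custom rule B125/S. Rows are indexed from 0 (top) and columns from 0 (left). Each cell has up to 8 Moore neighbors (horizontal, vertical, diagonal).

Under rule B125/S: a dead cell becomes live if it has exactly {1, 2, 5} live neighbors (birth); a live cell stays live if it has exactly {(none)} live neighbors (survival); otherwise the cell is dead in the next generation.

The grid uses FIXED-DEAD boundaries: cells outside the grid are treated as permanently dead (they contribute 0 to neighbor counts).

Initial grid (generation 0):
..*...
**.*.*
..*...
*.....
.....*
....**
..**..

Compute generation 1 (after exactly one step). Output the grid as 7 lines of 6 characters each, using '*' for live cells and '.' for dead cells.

Answer: *..***
....*.
...***
.*****
**.*..
.**...
.*...*

Derivation:
Simulating step by step:
Generation 0 (given above): 12 live cells
Generation 1: 20 live cells
(generation 1 grid is the final answer)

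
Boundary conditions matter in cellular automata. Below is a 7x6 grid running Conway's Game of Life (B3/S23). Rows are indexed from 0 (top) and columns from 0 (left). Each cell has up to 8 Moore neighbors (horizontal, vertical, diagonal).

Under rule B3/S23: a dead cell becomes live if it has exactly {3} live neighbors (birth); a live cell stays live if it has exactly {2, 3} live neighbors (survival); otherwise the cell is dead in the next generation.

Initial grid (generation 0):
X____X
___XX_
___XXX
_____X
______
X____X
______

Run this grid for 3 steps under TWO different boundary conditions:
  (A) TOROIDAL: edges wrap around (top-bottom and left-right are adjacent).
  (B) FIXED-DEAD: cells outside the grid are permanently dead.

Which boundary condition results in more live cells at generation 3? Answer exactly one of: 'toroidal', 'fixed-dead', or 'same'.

Answer: toroidal

Derivation:
Under TOROIDAL boundary, generation 3:
____XX
X_____
X___XX
____X_
X____X
______
______
Population = 9

Under FIXED-DEAD boundary, generation 3:
______
______
______
______
______
______
______
Population = 0

Comparison: toroidal=9, fixed-dead=0 -> toroidal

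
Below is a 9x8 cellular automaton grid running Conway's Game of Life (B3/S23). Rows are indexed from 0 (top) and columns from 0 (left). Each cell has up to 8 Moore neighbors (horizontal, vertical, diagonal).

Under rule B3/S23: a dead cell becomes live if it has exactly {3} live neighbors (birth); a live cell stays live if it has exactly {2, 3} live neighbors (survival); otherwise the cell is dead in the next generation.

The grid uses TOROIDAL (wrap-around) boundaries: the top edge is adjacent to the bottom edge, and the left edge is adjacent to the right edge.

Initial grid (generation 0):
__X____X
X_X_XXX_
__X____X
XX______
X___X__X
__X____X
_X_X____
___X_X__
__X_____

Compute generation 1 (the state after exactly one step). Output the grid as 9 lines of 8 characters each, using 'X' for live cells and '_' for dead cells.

Simulating step by step:
Generation 0 (given above): 21 live cells
Generation 1: 25 live cells
(generation 1 grid is the final answer)

Answer: __X__XXX
X_X__XX_
__XX_XXX
_X______
_______X
_XXX___X
___XX___
___XX___
__XX____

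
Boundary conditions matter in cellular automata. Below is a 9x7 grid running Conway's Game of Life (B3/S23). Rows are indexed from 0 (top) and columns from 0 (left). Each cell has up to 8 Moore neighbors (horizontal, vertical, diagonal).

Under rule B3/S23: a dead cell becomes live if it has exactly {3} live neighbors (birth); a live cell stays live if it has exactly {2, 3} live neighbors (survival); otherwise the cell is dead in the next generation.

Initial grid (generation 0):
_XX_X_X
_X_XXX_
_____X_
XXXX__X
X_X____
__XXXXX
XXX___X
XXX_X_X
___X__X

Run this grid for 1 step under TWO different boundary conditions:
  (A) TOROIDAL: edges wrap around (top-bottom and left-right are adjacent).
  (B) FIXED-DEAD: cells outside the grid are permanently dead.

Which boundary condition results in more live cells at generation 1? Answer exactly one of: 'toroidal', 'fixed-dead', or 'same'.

Under TOROIDAL boundary, generation 1:
_X____X
XX_X__X
_____X_
X_XX__X
_______
____XX_
_______
_______
____X_X
Population = 15

Under FIXED-DEAD boundary, generation 1:
_XX_X__
_X_X__X
X____XX
X_XX___
X_____X
X___XXX
X_____X
X_____X
_XXX_X_
Population = 26

Comparison: toroidal=15, fixed-dead=26 -> fixed-dead

Answer: fixed-dead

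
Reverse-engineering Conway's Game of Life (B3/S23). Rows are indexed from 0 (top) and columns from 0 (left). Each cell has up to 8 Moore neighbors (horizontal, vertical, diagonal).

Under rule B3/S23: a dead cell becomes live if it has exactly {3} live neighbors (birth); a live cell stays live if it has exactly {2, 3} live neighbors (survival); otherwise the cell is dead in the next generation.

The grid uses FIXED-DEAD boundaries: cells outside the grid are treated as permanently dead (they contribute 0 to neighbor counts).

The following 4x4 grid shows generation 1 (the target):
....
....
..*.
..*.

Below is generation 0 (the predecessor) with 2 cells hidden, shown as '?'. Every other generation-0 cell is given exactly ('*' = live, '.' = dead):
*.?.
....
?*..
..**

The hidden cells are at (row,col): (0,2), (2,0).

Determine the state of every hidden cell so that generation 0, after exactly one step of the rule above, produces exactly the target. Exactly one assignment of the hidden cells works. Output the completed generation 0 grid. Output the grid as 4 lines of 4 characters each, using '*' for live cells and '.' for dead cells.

Hidden generation-0 cells (in order): (0,2), (2,0).
A hidden cell only influences target cells in its own 3x3 neighborhood. Try each of the 2^2 = 4 assignments, step the completed generation 0 forward once under B3/S23, and compare with the target:
  (0,2)=. (2,0)=. -> step reproduces the target at every cell -> ACCEPT
  (0,2)=. (2,0)=* -> step gives (1,0)='*' but target has '.' -> reject
  (0,2)=* (2,0)=. -> step gives (1,1)='*' but target has '.' -> reject
  (0,2)=* (2,0)=* -> step gives (1,0)='*' but target has '.' -> reject
Unique solution: (0,2)=dead, (2,0)=dead.
Check: live-neighbor counts of every cell in the completed generation 0:
0100
2210
1132
1221
Applying B3/S23 to generation 0 with these counts gives:
....
....
..*.
..*.
which matches the target exactly.

Answer: *...
....
.*..
..**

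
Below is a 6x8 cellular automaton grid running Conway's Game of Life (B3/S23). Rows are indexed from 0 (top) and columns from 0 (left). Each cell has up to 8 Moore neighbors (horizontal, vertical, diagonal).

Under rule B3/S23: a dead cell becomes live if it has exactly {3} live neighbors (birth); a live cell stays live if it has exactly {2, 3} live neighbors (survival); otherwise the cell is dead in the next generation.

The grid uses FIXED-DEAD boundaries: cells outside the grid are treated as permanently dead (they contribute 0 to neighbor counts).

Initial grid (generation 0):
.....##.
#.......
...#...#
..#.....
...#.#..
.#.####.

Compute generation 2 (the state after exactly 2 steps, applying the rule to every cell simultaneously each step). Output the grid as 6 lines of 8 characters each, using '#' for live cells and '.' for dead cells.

Answer: ........
........
...#....
..####..
......#.
..##.##.

Derivation:
Simulating step by step:
Generation 0 (given above): 13 live cells
Generation 1: 11 live cells
........
......#.
........
..###...
...#.##.
..##.##.
Generation 2: 10 live cells
(generation 2 grid is the final answer)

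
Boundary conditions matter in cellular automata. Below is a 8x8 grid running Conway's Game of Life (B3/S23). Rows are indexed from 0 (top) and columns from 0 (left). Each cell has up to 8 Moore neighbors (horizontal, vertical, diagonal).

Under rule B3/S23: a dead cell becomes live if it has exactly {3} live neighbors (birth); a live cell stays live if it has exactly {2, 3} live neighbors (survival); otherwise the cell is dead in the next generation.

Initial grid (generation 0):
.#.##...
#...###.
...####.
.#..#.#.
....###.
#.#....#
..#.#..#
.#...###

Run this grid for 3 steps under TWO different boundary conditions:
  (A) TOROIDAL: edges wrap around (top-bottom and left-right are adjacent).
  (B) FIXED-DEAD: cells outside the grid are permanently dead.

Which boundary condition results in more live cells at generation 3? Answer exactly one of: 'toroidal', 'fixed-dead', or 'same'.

Under TOROIDAL boundary, generation 3:
.#..###.
#.#...#.
.###..##
#.......
.#......
.#.....#
###.##..
##.#.##.
Population = 26

Under FIXED-DEAD boundary, generation 3:
...#....
...#....
..#.####
..#.....
.#...#.#
.#.....#
..##.#.#
...###..
Population = 20

Comparison: toroidal=26, fixed-dead=20 -> toroidal

Answer: toroidal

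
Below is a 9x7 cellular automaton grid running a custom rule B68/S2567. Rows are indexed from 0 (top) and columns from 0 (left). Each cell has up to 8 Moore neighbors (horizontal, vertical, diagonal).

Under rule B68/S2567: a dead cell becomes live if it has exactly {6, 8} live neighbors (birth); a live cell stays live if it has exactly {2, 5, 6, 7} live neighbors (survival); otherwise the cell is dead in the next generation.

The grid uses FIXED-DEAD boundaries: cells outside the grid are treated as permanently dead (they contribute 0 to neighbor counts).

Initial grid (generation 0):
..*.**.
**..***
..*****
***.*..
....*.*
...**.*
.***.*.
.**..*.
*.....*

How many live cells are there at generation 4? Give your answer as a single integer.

Answer: 0

Derivation:
Simulating step by step:
Generation 0 (given above): 31 live cells
Generation 1: 12 live cells
.......
...***.
.*.***.
...*.*.
.......
......*
..*....
.....*.
.......
Generation 2: 4 live cells
.......
....*..
....*..
...*.*.
.......
.......
.......
.......
.......
Generation 3: 0 live cells
.......
.......
.......
.......
.......
.......
.......
.......
.......
Generation 4: 0 live cells
.......
.......
.......
.......
.......
.......
.......
.......
.......
Population at generation 4: 0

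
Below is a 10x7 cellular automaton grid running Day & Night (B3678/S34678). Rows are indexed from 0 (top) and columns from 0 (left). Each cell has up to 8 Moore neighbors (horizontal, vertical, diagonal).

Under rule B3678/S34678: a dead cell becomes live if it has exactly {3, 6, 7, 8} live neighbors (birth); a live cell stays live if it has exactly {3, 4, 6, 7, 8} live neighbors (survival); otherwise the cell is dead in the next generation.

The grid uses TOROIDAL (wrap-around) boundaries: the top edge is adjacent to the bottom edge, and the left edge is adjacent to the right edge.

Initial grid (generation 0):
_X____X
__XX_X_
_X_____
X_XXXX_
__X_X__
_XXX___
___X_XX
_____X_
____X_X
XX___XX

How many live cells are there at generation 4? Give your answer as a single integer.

Simulating step by step:
Generation 0 (given above): 26 live cells
Generation 1: 22 live cells
_X__X_X
XXX____
_X___XX
__XXX__
___XXX_
__XX_X_
_______
_____X_
______X
_____XX
Generation 2: 18 live cells
_XX___X
_XX____
_X__X__
__XX__X
___XXX_
___X___
____X__
_______
______X
_____XX
Generation 3: 17 live cells
_XX__X_
_XXX___
XX_____
__XX___
___XX__
___X_X_
_______
_______
_____X_
_____XX
Generation 4: 18 live cells
XXXXX_X
_______
_XX____
_XXXX__
___XX__
_______
_______
_______
______X
____XXX
Population at generation 4: 18

Answer: 18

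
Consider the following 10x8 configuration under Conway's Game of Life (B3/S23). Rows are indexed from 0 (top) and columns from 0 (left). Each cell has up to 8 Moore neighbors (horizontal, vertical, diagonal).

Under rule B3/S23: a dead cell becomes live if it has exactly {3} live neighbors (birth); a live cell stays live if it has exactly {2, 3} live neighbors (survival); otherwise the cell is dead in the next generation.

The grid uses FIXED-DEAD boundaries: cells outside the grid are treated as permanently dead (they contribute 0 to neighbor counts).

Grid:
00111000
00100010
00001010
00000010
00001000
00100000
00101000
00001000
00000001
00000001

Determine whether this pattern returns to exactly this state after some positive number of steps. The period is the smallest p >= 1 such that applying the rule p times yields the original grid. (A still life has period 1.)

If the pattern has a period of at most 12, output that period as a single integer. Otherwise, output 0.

Simulating and comparing each generation to the original:
Gen 0 (original, given above): 15 live cells
Gen 1: 7 live cells, differs from original
Gen 2: 3 live cells, differs from original
Gen 3: 4 live cells, differs from original
Gen 4: 4 live cells, differs from original
Gen 5: 4 live cells, differs from original
Gen 6: 4 live cells, differs from original
Gen 7: 4 live cells, differs from original
Gen 8: 4 live cells, differs from original
Gen 9: 4 live cells, differs from original
Gen 10: 4 live cells, differs from original
Gen 11: 4 live cells, differs from original
Gen 12: 4 live cells, differs from original
No period found within 12 steps.

Answer: 0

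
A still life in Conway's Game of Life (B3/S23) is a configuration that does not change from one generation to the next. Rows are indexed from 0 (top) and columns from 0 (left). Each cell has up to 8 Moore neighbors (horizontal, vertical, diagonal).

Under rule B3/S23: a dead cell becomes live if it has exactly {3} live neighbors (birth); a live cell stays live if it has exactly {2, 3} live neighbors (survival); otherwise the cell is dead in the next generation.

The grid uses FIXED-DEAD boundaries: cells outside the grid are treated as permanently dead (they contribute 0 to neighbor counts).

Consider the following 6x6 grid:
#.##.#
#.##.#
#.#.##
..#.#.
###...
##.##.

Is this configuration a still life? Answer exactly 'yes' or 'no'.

Answer: no

Derivation:
Compute generation 1 and compare to generation 0 (given above):
Generation 1:
..##..
#....#
..#..#
#.#.##
#...#.
#..#..
Cell (0,0) differs: gen0=1 vs gen1=0 -> NOT a still life.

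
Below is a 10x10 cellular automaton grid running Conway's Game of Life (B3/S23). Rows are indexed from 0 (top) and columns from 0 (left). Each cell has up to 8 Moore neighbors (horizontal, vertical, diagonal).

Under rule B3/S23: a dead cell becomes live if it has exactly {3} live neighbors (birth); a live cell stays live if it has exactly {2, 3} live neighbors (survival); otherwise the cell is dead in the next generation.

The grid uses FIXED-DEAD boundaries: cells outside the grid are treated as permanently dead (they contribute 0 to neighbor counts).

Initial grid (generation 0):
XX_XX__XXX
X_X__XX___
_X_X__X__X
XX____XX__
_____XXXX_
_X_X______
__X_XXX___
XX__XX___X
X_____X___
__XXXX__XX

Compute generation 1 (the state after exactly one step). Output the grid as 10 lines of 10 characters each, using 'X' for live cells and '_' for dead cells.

Simulating step by step:
Generation 0 (given above): 42 live cells
Generation 1: 38 live cells
(generation 1 grid is the final answer)

Answer: XXXXXXXXX_
X____XX__X
__________
XXX_______
XXX__X__X_
__XX______
X_X___X___
XX_XX_____
X_X___X_XX
___XXX____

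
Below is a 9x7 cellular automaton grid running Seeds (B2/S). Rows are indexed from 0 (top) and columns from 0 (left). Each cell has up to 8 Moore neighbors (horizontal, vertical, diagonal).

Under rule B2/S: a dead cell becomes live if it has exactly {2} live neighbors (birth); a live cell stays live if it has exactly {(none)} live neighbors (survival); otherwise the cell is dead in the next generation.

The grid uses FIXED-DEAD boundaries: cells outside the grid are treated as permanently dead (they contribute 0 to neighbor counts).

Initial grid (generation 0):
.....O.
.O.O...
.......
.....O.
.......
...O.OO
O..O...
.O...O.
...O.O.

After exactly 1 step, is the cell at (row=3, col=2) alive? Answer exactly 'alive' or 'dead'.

Answer: dead

Derivation:
Simulating step by step:
Generation 0 (given above): 13 live cells
Generation 1: 13 live cells
..O.O..
..O.O..
..O.O..
.......
.......
..O....
.O.....
O..O..O
..O...O

Cell (3,2) at generation 1: 0 -> dead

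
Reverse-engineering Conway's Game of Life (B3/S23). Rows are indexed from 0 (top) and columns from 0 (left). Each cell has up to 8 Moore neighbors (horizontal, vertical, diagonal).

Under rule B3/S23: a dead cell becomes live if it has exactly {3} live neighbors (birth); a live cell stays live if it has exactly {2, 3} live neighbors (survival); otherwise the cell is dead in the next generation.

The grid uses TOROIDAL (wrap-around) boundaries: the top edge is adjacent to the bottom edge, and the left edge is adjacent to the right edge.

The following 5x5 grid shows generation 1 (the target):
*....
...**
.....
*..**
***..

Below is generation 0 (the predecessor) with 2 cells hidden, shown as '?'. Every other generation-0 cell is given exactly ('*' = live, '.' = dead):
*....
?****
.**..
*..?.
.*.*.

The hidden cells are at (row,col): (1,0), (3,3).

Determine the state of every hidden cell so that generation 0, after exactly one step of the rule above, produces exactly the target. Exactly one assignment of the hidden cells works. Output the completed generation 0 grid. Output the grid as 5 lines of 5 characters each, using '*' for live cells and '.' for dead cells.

Hidden generation-0 cells (in order): (1,0), (3,3).
A hidden cell only influences target cells in its own 3x3 neighborhood. Try each of the 2^2 = 4 assignments, step the completed generation 0 forward once under B3/S23, and compare with the target:
  (1,0)=. (3,3)=. -> step gives (2,4)='*' but target has '.' -> reject
  (1,0)=. (3,3)=* -> step reproduces the target at every cell -> ACCEPT
  (1,0)=* (3,3)=. -> step gives (0,0)='.' but target has '*' -> reject
  (1,0)=* (3,3)=* -> step gives (0,0)='.' but target has '*' -> reject
Unique solution: (1,0)=dead, (3,3)=live.
Check: live-neighbor counts of every cell in the completed generation 0:
34544
44432
44554
24523
32314
Applying B3/S23 to generation 0 with these counts gives:
*....
...**
.....
*..**
***..
which matches the target exactly.

Answer: *....
.****
.**..
*..*.
.*.*.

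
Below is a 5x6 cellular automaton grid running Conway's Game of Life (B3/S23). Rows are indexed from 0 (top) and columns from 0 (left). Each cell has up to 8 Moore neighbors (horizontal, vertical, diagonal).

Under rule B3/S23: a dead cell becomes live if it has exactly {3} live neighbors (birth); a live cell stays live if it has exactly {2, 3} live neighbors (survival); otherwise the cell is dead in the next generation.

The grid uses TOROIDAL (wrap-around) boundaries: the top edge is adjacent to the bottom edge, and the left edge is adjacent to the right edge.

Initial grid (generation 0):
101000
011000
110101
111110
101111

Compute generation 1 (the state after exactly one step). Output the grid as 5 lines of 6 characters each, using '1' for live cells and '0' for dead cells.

Simulating step by step:
Generation 0 (given above): 18 live cells
Generation 1: 5 live cells
(generation 1 grid is the final answer)

Answer: 100010
000101
000001
000000
000000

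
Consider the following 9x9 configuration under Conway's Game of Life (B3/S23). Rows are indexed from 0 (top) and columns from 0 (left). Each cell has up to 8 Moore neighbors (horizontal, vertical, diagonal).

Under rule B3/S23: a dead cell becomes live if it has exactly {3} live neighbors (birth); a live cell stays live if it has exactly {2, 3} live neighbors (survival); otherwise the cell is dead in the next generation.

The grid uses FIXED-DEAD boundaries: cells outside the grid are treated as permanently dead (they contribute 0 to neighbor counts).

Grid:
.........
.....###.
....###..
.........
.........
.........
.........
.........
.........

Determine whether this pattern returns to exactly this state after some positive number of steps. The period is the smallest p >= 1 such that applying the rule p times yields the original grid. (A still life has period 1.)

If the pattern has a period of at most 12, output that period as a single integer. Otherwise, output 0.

Answer: 2

Derivation:
Simulating and comparing each generation to the original:
Gen 0 (original, given above): 6 live cells
Gen 1: 6 live cells, differs from original
Gen 2: 6 live cells, MATCHES original -> period = 2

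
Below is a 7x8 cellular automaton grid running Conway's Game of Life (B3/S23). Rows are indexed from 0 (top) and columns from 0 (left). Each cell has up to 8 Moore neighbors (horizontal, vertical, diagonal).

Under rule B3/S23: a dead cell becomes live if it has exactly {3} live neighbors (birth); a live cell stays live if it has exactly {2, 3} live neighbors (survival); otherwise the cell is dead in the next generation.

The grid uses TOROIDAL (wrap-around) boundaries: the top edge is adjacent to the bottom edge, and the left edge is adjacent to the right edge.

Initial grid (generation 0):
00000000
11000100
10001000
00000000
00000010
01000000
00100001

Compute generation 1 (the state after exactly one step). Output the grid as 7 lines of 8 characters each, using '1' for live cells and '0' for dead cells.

Simulating step by step:
Generation 0 (given above): 9 live cells
Generation 1: 6 live cells
(generation 1 grid is the final answer)

Answer: 11000000
11000000
11000000
00000000
00000000
00000000
00000000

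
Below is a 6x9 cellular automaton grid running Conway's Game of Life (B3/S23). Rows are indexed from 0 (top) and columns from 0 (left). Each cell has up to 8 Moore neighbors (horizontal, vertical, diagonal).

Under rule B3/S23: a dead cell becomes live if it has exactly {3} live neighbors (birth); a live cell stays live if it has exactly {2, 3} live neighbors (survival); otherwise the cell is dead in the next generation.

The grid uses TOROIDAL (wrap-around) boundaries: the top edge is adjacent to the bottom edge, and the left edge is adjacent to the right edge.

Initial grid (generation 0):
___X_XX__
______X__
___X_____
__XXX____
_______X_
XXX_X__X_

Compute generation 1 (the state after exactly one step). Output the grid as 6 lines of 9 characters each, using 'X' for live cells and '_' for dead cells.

Answer: _XXXXXXX_
____XXX__
__XXX____
__XXX____
____X___X
_XXXXX_XX

Derivation:
Simulating step by step:
Generation 0 (given above): 14 live cells
Generation 1: 25 live cells
(generation 1 grid is the final answer)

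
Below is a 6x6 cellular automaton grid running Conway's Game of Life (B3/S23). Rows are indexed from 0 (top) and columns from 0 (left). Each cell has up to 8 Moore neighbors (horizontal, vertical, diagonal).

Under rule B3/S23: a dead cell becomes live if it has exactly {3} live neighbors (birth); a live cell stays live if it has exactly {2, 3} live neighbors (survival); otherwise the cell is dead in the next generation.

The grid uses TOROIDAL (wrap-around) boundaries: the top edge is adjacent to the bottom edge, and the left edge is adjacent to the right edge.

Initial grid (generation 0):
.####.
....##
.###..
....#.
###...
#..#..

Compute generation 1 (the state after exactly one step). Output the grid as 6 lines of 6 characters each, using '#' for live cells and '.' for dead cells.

Simulating step by step:
Generation 0 (given above): 15 live cells
Generation 1: 17 live cells
(generation 1 grid is the final answer)

Answer: ###...
#....#
..##.#
#.....
####.#
#...##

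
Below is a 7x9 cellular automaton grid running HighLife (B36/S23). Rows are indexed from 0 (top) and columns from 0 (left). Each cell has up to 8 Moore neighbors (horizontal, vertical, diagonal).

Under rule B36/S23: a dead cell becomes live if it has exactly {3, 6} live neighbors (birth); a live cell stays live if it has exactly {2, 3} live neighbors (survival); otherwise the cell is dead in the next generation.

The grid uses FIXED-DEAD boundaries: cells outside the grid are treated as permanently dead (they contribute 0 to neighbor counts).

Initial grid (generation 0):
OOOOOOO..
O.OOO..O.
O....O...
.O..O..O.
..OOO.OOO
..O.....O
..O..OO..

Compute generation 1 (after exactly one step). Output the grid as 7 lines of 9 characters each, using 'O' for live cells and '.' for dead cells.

Answer: O....OO..
OO.......
O.O..OO..
.OO.O..OO
.OO.OOO.O
.OO.O...O
.........

Derivation:
Simulating step by step:
Generation 0 (given above): 28 live cells
Generation 1: 24 live cells
(generation 1 grid is the final answer)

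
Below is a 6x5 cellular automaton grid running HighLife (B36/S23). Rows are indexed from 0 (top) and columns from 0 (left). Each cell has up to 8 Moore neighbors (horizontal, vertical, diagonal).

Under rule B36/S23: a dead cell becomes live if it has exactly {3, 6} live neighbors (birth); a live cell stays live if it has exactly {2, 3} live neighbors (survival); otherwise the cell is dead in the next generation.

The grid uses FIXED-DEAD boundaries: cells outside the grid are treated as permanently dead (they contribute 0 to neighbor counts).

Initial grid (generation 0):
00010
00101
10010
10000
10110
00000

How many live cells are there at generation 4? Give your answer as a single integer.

Simulating step by step:
Generation 0 (given above): 9 live cells
Generation 1: 9 live cells
00010
00101
01010
10110
01000
00000
Generation 2: 9 live cells
00010
00101
01001
10010
01100
00000
Generation 3: 10 live cells
00010
00101
01101
10010
01100
00000
Generation 4: 11 live cells
00010
01101
01101
10010
01100
00000
Population at generation 4: 11

Answer: 11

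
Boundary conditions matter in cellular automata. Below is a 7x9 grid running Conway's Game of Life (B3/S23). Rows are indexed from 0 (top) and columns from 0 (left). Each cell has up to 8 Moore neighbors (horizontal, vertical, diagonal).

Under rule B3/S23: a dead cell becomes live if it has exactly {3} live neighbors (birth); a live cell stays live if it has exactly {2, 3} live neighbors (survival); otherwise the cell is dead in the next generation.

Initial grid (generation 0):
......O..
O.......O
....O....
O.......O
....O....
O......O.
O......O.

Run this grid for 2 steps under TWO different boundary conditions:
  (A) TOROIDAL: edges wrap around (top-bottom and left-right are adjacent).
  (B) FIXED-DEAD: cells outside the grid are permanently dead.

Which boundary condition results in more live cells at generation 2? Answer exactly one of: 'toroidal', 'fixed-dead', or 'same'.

Answer: toroidal

Derivation:
Under TOROIDAL boundary, generation 2:
......OOO
.........
.........
.........
.........
.........
......OOO
Population = 6

Under FIXED-DEAD boundary, generation 2:
.........
.........
.........
.........
.........
.........
.........
Population = 0

Comparison: toroidal=6, fixed-dead=0 -> toroidal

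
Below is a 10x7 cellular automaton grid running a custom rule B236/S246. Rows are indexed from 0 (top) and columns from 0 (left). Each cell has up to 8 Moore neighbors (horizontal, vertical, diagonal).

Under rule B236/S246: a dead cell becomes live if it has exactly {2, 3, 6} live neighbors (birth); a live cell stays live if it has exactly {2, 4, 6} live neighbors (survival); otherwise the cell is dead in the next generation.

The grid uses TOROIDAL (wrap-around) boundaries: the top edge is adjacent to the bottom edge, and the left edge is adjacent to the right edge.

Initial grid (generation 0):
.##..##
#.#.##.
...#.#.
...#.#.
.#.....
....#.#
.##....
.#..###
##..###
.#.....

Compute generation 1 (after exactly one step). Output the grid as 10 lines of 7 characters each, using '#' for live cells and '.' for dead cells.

Answer: .#.##..
#...##.
.##.#..
..#...#
#.#####
####.#.
.####.#
##.#..#
..##..#
##.##..

Derivation:
Simulating step by step:
Generation 0 (given above): 27 live cells
Generation 1: 38 live cells
(generation 1 grid is the final answer)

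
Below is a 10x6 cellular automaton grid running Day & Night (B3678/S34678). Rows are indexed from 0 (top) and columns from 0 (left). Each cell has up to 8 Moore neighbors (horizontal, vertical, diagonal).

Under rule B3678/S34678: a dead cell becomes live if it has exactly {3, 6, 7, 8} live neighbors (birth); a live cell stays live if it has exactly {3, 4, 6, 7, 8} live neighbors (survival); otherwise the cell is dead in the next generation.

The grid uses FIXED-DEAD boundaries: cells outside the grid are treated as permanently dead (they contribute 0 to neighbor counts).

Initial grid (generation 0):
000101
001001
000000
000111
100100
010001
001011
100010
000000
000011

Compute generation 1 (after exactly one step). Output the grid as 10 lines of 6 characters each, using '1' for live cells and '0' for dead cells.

Simulating step by step:
Generation 0 (given above): 18 live cells
Generation 1: 17 live cells
(generation 1 grid is the final answer)

Answer: 000010
000010
000101
000010
001001
001100
010111
000101
000011
000000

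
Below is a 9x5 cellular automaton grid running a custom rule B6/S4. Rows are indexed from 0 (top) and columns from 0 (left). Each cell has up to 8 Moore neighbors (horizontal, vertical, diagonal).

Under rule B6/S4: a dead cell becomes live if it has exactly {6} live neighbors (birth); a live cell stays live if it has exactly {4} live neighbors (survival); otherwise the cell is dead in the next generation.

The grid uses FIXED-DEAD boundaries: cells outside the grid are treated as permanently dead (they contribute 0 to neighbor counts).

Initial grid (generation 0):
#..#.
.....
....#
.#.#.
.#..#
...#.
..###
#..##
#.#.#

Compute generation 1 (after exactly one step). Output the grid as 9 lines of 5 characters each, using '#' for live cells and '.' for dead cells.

Answer: .....
.....
.....
.....
.....
...#.
....#
....#
.....

Derivation:
Simulating step by step:
Generation 0 (given above): 17 live cells
Generation 1: 3 live cells
(generation 1 grid is the final answer)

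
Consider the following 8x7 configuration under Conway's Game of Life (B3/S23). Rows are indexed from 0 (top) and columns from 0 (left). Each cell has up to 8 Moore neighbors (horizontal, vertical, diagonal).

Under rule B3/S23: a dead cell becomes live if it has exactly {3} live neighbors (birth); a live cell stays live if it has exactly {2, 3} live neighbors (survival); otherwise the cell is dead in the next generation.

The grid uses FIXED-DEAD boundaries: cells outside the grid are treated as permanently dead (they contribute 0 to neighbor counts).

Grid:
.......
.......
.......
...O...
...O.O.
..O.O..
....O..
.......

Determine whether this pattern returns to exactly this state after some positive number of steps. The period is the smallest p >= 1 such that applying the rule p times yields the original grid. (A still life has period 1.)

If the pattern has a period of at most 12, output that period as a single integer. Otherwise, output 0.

Answer: 2

Derivation:
Simulating and comparing each generation to the original:
Gen 0 (original, given above): 6 live cells
Gen 1: 6 live cells, differs from original
Gen 2: 6 live cells, MATCHES original -> period = 2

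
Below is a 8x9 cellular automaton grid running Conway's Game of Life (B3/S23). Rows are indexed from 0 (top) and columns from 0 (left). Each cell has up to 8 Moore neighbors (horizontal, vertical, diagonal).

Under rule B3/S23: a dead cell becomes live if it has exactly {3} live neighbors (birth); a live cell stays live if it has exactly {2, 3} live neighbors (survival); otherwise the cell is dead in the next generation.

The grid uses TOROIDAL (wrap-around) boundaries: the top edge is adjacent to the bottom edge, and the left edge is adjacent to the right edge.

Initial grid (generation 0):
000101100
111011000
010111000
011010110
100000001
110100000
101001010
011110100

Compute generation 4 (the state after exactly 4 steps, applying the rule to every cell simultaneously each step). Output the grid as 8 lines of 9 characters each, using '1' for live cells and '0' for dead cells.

Answer: 100000000
001000011
001100110
000101110
001100010
001000000
011001100
100000000

Derivation:
Simulating step by step:
Generation 0 (given above): 31 live cells
Generation 1: 20 live cells
100000100
110000000
000000000
011010111
000100011
001000000
100001101
010000010
Generation 2: 27 live cells
100000001
110000000
001000011
101100101
110100101
100000100
110000111
010001010
Generation 3: 17 live cells
000000001
010000010
001100010
000100100
000101100
001001100
010001000
010000000
Generation 4: 21 live cells
(generation 4 grid is the final answer)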